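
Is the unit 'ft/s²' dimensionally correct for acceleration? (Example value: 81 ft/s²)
Yes

acceleration has SI base units: m / s^2
ft/s² reduces to the same SI base units, so it is a valid unit for acceleration.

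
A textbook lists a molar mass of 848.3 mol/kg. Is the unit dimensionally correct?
No

molar mass has SI base units: kg / mol
mol/kg does NOT reduce to kg / mol; a valid unit for molar mass would be e.g. kg/mol.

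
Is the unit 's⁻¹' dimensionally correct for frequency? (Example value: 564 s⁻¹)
Yes

frequency has SI base units: 1 / s
s⁻¹ reduces to the same SI base units, so it is a valid unit for frequency.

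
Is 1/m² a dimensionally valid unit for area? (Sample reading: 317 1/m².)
No

area has SI base units: m^2
1/m² does NOT reduce to m^2; a valid unit for area would be e.g. m².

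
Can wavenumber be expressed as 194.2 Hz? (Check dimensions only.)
No

wavenumber has SI base units: 1 / m
Hz does NOT reduce to 1 / m; a valid unit for wavenumber would be e.g. 1/m.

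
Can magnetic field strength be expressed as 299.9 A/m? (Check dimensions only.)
Yes

magnetic field strength has SI base units: A / m
A/m reduces to the same SI base units, so it is a valid unit for magnetic field strength.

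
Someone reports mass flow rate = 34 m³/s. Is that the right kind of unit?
No

mass flow rate has SI base units: kg / s
m³/s does NOT reduce to kg / s; a valid unit for mass flow rate would be e.g. kg/s.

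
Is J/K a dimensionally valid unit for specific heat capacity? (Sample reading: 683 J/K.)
No

specific heat capacity has SI base units: m^2 / (s^2 * K)
J/K does NOT reduce to m^2 / (s^2 * K); a valid unit for specific heat capacity would be e.g. J/(kg·K).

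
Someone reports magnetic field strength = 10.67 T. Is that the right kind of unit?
No

magnetic field strength has SI base units: A / m
T does NOT reduce to A / m; a valid unit for magnetic field strength would be e.g. A/m.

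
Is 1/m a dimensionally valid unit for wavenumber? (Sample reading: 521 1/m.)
Yes

wavenumber has SI base units: 1 / m
1/m reduces to the same SI base units, so it is a valid unit for wavenumber.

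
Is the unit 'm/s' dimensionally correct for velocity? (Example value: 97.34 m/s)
Yes

velocity has SI base units: m / s
m/s reduces to the same SI base units, so it is a valid unit for velocity.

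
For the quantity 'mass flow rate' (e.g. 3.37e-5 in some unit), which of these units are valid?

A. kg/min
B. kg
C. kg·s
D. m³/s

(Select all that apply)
A

mass flow rate has SI base units: kg / s

Checking each option against kg / s:
  A. kg/min: ✓ matches
  B. kg: ✗ does not match
  C. kg·s: ✗ does not match
  D. m³/s: ✗ does not match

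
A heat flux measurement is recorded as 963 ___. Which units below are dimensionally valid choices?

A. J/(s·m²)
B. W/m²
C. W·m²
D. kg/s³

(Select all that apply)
A, B, D

heat flux has SI base units: kg / s^3

Checking each option against kg / s^3:
  A. J/(s·m²): ✓ matches
  B. W/m²: ✓ matches
  C. W·m²: ✗ does not match
  D. kg/s³: ✓ matches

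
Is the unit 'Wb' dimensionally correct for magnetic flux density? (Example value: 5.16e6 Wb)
No

magnetic flux density has SI base units: kg / (A * s^2)
Wb does NOT reduce to kg / (A * s^2); a valid unit for magnetic flux density would be e.g. T.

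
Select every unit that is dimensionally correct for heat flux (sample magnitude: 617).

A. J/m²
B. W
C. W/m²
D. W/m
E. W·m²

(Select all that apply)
C

heat flux has SI base units: kg / s^3

Checking each option against kg / s^3:
  A. J/m²: ✗ does not match
  B. W: ✗ does not match
  C. W/m²: ✓ matches
  D. W/m: ✗ does not match
  E. W·m²: ✗ does not match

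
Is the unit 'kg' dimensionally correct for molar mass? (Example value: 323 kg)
No

molar mass has SI base units: kg / mol
kg does NOT reduce to kg / mol; a valid unit for molar mass would be e.g. kg/mol.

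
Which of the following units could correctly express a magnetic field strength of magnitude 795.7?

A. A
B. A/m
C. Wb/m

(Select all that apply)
B

magnetic field strength has SI base units: A / m

Checking each option against A / m:
  A. A: ✗ does not match
  B. A/m: ✓ matches
  C. Wb/m: ✗ does not match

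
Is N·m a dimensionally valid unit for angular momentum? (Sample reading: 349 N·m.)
No

angular momentum has SI base units: kg * m^2 / s
N·m does NOT reduce to kg * m^2 / s; a valid unit for angular momentum would be e.g. kg·m²/s.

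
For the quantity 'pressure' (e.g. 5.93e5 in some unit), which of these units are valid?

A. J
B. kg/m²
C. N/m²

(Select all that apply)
C

pressure has SI base units: kg / (m * s^2)

Checking each option against kg / (m * s^2):
  A. J: ✗ does not match
  B. kg/m²: ✗ does not match
  C. N/m²: ✓ matches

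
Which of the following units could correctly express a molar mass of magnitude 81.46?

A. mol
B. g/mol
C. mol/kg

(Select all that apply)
B

molar mass has SI base units: kg / mol

Checking each option against kg / mol:
  A. mol: ✗ does not match
  B. g/mol: ✓ matches
  C. mol/kg: ✗ does not match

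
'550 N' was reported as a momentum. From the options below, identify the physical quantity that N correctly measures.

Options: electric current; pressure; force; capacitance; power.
force

momentum should have units dimensionally equivalent to kg * m / s (e.g. kg·m/s).
The given unit 'N' reduces to kg * m / s^2. Of the listed options, that is the dimensionality of force.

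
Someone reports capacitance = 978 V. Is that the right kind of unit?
No

capacitance has SI base units: A^2 * s^4 / (kg * m^2)
V does NOT reduce to A^2 * s^4 / (kg * m^2); a valid unit for capacitance would be e.g. F.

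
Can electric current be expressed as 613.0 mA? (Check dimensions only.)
Yes

electric current has SI base units: A
mA reduces to the same SI base units, so it is a valid unit for electric current.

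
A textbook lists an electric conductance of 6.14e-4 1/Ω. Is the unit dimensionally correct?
Yes

electric conductance has SI base units: A^2 * s^3 / (kg * m^2)
1/Ω reduces to the same SI base units, so it is a valid unit for electric conductance.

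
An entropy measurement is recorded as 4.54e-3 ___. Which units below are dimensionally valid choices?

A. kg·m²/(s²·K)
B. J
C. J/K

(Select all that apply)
A, C

entropy has SI base units: kg * m^2 / (s^2 * K)

Checking each option against kg * m^2 / (s^2 * K):
  A. kg·m²/(s²·K): ✓ matches
  B. J: ✗ does not match
  C. J/K: ✓ matches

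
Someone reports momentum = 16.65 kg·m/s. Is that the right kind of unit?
Yes

momentum has SI base units: kg * m / s
kg·m/s reduces to the same SI base units, so it is a valid unit for momentum.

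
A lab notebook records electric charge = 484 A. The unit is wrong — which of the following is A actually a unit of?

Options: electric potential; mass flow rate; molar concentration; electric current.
electric current

electric charge should have units dimensionally equivalent to A * s (e.g. C).
The given unit 'A' reduces to A. Of the listed options, that is the dimensionality of electric current.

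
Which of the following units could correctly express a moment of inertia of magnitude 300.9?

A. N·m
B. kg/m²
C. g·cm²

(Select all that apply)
C

moment of inertia has SI base units: kg * m^2

Checking each option against kg * m^2:
  A. N·m: ✗ does not match
  B. kg/m²: ✗ does not match
  C. g·cm²: ✓ matches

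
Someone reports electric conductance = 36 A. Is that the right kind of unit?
No

electric conductance has SI base units: A^2 * s^3 / (kg * m^2)
A does NOT reduce to A^2 * s^3 / (kg * m^2); a valid unit for electric conductance would be e.g. S.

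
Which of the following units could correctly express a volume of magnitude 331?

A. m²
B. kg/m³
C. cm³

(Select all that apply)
C

volume has SI base units: m^3

Checking each option against m^3:
  A. m²: ✗ does not match
  B. kg/m³: ✗ does not match
  C. cm³: ✓ matches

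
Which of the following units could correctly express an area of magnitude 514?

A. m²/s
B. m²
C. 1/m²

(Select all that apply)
B

area has SI base units: m^2

Checking each option against m^2:
  A. m²/s: ✗ does not match
  B. m²: ✓ matches
  C. 1/m²: ✗ does not match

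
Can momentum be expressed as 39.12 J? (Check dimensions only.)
No

momentum has SI base units: kg * m / s
J does NOT reduce to kg * m / s; a valid unit for momentum would be e.g. kg·m/s.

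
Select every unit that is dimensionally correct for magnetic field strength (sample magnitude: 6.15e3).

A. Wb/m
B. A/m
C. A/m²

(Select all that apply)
B

magnetic field strength has SI base units: A / m

Checking each option against A / m:
  A. Wb/m: ✗ does not match
  B. A/m: ✓ matches
  C. A/m²: ✗ does not match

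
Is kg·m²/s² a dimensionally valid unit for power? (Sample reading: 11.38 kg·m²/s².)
No

power has SI base units: kg * m^2 / s^3
kg·m²/s² does NOT reduce to kg * m^2 / s^3; a valid unit for power would be e.g. W.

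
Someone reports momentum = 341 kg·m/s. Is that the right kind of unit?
Yes

momentum has SI base units: kg * m / s
kg·m/s reduces to the same SI base units, so it is a valid unit for momentum.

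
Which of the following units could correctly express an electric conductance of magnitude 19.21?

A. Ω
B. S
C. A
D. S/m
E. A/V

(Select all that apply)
B, E

electric conductance has SI base units: A^2 * s^3 / (kg * m^2)

Checking each option against A^2 * s^3 / (kg * m^2):
  A. Ω: ✗ does not match
  B. S: ✓ matches
  C. A: ✗ does not match
  D. S/m: ✗ does not match
  E. A/V: ✓ matches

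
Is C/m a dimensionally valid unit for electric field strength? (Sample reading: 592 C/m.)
No

electric field strength has SI base units: kg * m / (A * s^3)
C/m does NOT reduce to kg * m / (A * s^3); a valid unit for electric field strength would be e.g. V/m.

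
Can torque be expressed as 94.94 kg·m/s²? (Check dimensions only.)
No

torque has SI base units: kg * m^2 / s^2
kg·m/s² does NOT reduce to kg * m^2 / s^2; a valid unit for torque would be e.g. N·m.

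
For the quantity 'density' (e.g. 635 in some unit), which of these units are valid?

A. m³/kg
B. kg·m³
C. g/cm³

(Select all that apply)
C

density has SI base units: kg / m^3

Checking each option against kg / m^3:
  A. m³/kg: ✗ does not match
  B. kg·m³: ✗ does not match
  C. g/cm³: ✓ matches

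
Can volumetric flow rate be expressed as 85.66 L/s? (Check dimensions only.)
Yes

volumetric flow rate has SI base units: m^3 / s
L/s reduces to the same SI base units, so it is a valid unit for volumetric flow rate.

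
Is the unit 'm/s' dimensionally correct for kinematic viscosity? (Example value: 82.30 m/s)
No

kinematic viscosity has SI base units: m^2 / s
m/s does NOT reduce to m^2 / s; a valid unit for kinematic viscosity would be e.g. m²/s.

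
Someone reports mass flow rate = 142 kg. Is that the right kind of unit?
No

mass flow rate has SI base units: kg / s
kg does NOT reduce to kg / s; a valid unit for mass flow rate would be e.g. kg/s.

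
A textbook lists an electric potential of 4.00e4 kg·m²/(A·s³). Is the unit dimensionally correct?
Yes

electric potential has SI base units: kg * m^2 / (A * s^3)
kg·m²/(A·s³) reduces to the same SI base units, so it is a valid unit for electric potential.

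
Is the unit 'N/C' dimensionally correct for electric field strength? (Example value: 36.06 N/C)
Yes

electric field strength has SI base units: kg * m / (A * s^3)
N/C reduces to the same SI base units, so it is a valid unit for electric field strength.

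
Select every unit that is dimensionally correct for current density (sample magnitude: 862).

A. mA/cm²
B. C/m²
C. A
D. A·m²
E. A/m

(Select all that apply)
A

current density has SI base units: A / m^2

Checking each option against A / m^2:
  A. mA/cm²: ✓ matches
  B. C/m²: ✗ does not match
  C. A: ✗ does not match
  D. A·m²: ✗ does not match
  E. A/m: ✗ does not match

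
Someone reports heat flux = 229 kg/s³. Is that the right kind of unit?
Yes

heat flux has SI base units: kg / s^3
kg/s³ reduces to the same SI base units, so it is a valid unit for heat flux.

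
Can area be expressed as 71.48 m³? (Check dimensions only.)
No

area has SI base units: m^2
m³ does NOT reduce to m^2; a valid unit for area would be e.g. m².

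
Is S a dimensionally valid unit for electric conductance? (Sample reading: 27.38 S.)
Yes

electric conductance has SI base units: A^2 * s^3 / (kg * m^2)
S reduces to the same SI base units, so it is a valid unit for electric conductance.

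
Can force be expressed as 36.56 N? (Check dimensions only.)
Yes

force has SI base units: kg * m / s^2
N reduces to the same SI base units, so it is a valid unit for force.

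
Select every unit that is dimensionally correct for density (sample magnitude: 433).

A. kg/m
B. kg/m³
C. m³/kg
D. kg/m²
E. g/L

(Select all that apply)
B, E

density has SI base units: kg / m^3

Checking each option against kg / m^3:
  A. kg/m: ✗ does not match
  B. kg/m³: ✓ matches
  C. m³/kg: ✗ does not match
  D. kg/m²: ✗ does not match
  E. g/L: ✓ matches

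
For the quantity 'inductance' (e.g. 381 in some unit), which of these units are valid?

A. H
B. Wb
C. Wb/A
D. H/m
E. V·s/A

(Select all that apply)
A, C, E

inductance has SI base units: kg * m^2 / (A^2 * s^2)

Checking each option against kg * m^2 / (A^2 * s^2):
  A. H: ✓ matches
  B. Wb: ✗ does not match
  C. Wb/A: ✓ matches
  D. H/m: ✗ does not match
  E. V·s/A: ✓ matches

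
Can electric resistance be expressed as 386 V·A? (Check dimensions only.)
No

electric resistance has SI base units: kg * m^2 / (A^2 * s^3)
V·A does NOT reduce to kg * m^2 / (A^2 * s^3); a valid unit for electric resistance would be e.g. Ω.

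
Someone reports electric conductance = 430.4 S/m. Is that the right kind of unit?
No

electric conductance has SI base units: A^2 * s^3 / (kg * m^2)
S/m does NOT reduce to A^2 * s^3 / (kg * m^2); a valid unit for electric conductance would be e.g. S.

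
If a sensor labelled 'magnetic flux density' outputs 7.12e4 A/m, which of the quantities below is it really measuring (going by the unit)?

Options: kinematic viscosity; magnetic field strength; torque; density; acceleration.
magnetic field strength

magnetic flux density should have units dimensionally equivalent to kg / (A * s^2) (e.g. T).
The given unit 'A/m' reduces to A / m. Of the listed options, that is the dimensionality of magnetic field strength.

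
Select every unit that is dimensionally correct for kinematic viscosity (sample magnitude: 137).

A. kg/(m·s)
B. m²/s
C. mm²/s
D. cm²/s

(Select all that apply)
B, C, D

kinematic viscosity has SI base units: m^2 / s

Checking each option against m^2 / s:
  A. kg/(m·s): ✗ does not match
  B. m²/s: ✓ matches
  C. mm²/s: ✓ matches
  D. cm²/s: ✓ matches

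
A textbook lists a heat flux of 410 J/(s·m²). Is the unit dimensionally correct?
Yes

heat flux has SI base units: kg / s^3
J/(s·m²) reduces to the same SI base units, so it is a valid unit for heat flux.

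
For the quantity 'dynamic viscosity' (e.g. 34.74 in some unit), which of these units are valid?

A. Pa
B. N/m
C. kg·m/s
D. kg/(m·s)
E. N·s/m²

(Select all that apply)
D, E

dynamic viscosity has SI base units: kg / (m * s)

Checking each option against kg / (m * s):
  A. Pa: ✗ does not match
  B. N/m: ✗ does not match
  C. kg·m/s: ✗ does not match
  D. kg/(m·s): ✓ matches
  E. N·s/m²: ✓ matches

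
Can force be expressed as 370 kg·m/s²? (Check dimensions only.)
Yes

force has SI base units: kg * m / s^2
kg·m/s² reduces to the same SI base units, so it is a valid unit for force.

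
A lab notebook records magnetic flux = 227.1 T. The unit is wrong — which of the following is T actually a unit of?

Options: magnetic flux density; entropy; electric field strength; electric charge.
magnetic flux density

magnetic flux should have units dimensionally equivalent to kg * m^2 / (A * s^2) (e.g. Wb).
The given unit 'T' reduces to kg / (A * s^2). Of the listed options, that is the dimensionality of magnetic flux density.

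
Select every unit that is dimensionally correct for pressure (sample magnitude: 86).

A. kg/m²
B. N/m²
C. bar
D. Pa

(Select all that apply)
B, C, D

pressure has SI base units: kg / (m * s^2)

Checking each option against kg / (m * s^2):
  A. kg/m²: ✗ does not match
  B. N/m²: ✓ matches
  C. bar: ✓ matches
  D. Pa: ✓ matches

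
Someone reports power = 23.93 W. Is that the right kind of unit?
Yes

power has SI base units: kg * m^2 / s^3
W reduces to the same SI base units, so it is a valid unit for power.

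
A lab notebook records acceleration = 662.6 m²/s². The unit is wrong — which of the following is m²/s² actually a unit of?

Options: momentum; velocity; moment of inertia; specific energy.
specific energy

acceleration should have units dimensionally equivalent to m / s^2 (e.g. m/s²).
The given unit 'm²/s²' reduces to m^2 / s^2. Of the listed options, that is the dimensionality of specific energy.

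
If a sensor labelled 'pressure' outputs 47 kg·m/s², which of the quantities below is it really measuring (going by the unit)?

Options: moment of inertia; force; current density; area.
force

pressure should have units dimensionally equivalent to kg / (m * s^2) (e.g. Pa).
The given unit 'kg·m/s²' reduces to kg * m / s^2. Of the listed options, that is the dimensionality of force.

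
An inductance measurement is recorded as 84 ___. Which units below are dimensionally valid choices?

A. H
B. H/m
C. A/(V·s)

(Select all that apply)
A

inductance has SI base units: kg * m^2 / (A^2 * s^2)

Checking each option against kg * m^2 / (A^2 * s^2):
  A. H: ✓ matches
  B. H/m: ✗ does not match
  C. A/(V·s): ✗ does not match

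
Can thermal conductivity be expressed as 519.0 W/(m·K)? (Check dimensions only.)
Yes

thermal conductivity has SI base units: kg * m / (s^3 * K)
W/(m·K) reduces to the same SI base units, so it is a valid unit for thermal conductivity.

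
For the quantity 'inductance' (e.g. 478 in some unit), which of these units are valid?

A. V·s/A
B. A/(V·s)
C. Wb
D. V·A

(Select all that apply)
A

inductance has SI base units: kg * m^2 / (A^2 * s^2)

Checking each option against kg * m^2 / (A^2 * s^2):
  A. V·s/A: ✓ matches
  B. A/(V·s): ✗ does not match
  C. Wb: ✗ does not match
  D. V·A: ✗ does not match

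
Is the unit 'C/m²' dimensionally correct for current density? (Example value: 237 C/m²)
No

current density has SI base units: A / m^2
C/m² does NOT reduce to A / m^2; a valid unit for current density would be e.g. A/m².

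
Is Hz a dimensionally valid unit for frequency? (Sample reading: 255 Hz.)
Yes

frequency has SI base units: 1 / s
Hz reduces to the same SI base units, so it is a valid unit for frequency.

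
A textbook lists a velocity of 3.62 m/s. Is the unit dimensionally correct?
Yes

velocity has SI base units: m / s
m/s reduces to the same SI base units, so it is a valid unit for velocity.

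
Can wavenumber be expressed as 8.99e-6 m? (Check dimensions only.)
No

wavenumber has SI base units: 1 / m
m does NOT reduce to 1 / m; a valid unit for wavenumber would be e.g. 1/m.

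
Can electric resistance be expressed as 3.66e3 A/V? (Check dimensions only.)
No

electric resistance has SI base units: kg * m^2 / (A^2 * s^3)
A/V does NOT reduce to kg * m^2 / (A^2 * s^3); a valid unit for electric resistance would be e.g. Ω.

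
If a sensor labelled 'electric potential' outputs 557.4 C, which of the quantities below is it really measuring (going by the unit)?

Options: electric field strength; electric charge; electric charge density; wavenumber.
electric charge

electric potential should have units dimensionally equivalent to kg * m^2 / (A * s^3) (e.g. V).
The given unit 'C' reduces to A * s. Of the listed options, that is the dimensionality of electric charge.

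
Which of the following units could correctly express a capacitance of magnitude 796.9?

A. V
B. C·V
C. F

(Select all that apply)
C

capacitance has SI base units: A^2 * s^4 / (kg * m^2)

Checking each option against A^2 * s^4 / (kg * m^2):
  A. V: ✗ does not match
  B. C·V: ✗ does not match
  C. F: ✓ matches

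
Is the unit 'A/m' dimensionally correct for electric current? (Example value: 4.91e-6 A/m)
No

electric current has SI base units: A
A/m does NOT reduce to A; a valid unit for electric current would be e.g. A.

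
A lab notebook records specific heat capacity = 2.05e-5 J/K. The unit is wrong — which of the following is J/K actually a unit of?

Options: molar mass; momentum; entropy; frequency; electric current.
entropy

specific heat capacity should have units dimensionally equivalent to m^2 / (s^2 * K) (e.g. J/(kg·K)).
The given unit 'J/K' reduces to kg * m^2 / (s^2 * K). Of the listed options, that is the dimensionality of entropy.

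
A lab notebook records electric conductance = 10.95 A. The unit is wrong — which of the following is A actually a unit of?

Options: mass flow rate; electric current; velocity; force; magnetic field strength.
electric current

electric conductance should have units dimensionally equivalent to A^2 * s^3 / (kg * m^2) (e.g. S).
The given unit 'A' reduces to A. Of the listed options, that is the dimensionality of electric current.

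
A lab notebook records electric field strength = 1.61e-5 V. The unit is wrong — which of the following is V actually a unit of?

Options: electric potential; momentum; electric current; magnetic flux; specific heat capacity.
electric potential

electric field strength should have units dimensionally equivalent to kg * m / (A * s^3) (e.g. V/m).
The given unit 'V' reduces to kg * m^2 / (A * s^3). Of the listed options, that is the dimensionality of electric potential.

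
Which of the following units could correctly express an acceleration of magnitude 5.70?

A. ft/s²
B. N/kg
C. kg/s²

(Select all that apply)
A, B

acceleration has SI base units: m / s^2

Checking each option against m / s^2:
  A. ft/s²: ✓ matches
  B. N/kg: ✓ matches
  C. kg/s²: ✗ does not match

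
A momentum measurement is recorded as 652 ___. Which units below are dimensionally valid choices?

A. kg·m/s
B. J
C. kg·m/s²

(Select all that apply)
A

momentum has SI base units: kg * m / s

Checking each option against kg * m / s:
  A. kg·m/s: ✓ matches
  B. J: ✗ does not match
  C. kg·m/s²: ✗ does not match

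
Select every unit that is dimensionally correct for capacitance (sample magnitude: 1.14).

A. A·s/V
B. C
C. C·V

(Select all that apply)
A

capacitance has SI base units: A^2 * s^4 / (kg * m^2)

Checking each option against A^2 * s^4 / (kg * m^2):
  A. A·s/V: ✓ matches
  B. C: ✗ does not match
  C. C·V: ✗ does not match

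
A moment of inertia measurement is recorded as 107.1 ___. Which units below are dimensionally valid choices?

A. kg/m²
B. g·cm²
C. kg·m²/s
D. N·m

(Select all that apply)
B

moment of inertia has SI base units: kg * m^2

Checking each option against kg * m^2:
  A. kg/m²: ✗ does not match
  B. g·cm²: ✓ matches
  C. kg·m²/s: ✗ does not match
  D. N·m: ✗ does not match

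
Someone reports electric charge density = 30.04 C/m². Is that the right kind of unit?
No

electric charge density has SI base units: A * s / m^3
C/m² does NOT reduce to A * s / m^3; a valid unit for electric charge density would be e.g. C/m³.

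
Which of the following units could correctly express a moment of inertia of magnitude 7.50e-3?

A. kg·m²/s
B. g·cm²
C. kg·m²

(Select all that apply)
B, C

moment of inertia has SI base units: kg * m^2

Checking each option against kg * m^2:
  A. kg·m²/s: ✗ does not match
  B. g·cm²: ✓ matches
  C. kg·m²: ✓ matches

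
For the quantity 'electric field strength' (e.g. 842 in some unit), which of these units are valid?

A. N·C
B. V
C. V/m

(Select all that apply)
C

electric field strength has SI base units: kg * m / (A * s^3)

Checking each option against kg * m / (A * s^3):
  A. N·C: ✗ does not match
  B. V: ✗ does not match
  C. V/m: ✓ matches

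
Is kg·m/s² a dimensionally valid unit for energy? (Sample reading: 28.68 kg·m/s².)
No

energy has SI base units: kg * m^2 / s^2
kg·m/s² does NOT reduce to kg * m^2 / s^2; a valid unit for energy would be e.g. J.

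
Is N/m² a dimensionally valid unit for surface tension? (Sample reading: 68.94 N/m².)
No

surface tension has SI base units: kg / s^2
N/m² does NOT reduce to kg / s^2; a valid unit for surface tension would be e.g. N/m.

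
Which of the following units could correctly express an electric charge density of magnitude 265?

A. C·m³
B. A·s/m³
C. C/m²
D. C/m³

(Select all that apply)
B, D

electric charge density has SI base units: A * s / m^3

Checking each option against A * s / m^3:
  A. C·m³: ✗ does not match
  B. A·s/m³: ✓ matches
  C. C/m²: ✗ does not match
  D. C/m³: ✓ matches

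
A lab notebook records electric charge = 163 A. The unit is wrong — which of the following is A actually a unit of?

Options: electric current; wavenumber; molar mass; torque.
electric current

electric charge should have units dimensionally equivalent to A * s (e.g. C).
The given unit 'A' reduces to A. Of the listed options, that is the dimensionality of electric current.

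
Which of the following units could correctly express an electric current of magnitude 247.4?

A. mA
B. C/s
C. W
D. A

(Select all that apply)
A, B, D

electric current has SI base units: A

Checking each option against A:
  A. mA: ✓ matches
  B. C/s: ✓ matches
  C. W: ✗ does not match
  D. A: ✓ matches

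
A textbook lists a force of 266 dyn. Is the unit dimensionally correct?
Yes

force has SI base units: kg * m / s^2
dyn reduces to the same SI base units, so it is a valid unit for force.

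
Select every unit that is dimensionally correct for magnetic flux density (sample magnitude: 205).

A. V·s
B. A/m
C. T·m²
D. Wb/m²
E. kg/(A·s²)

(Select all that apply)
D, E

magnetic flux density has SI base units: kg / (A * s^2)

Checking each option against kg / (A * s^2):
  A. V·s: ✗ does not match
  B. A/m: ✗ does not match
  C. T·m²: ✗ does not match
  D. Wb/m²: ✓ matches
  E. kg/(A·s²): ✓ matches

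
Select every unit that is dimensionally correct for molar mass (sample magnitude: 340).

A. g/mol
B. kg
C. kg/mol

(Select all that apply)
A, C

molar mass has SI base units: kg / mol

Checking each option against kg / mol:
  A. g/mol: ✓ matches
  B. kg: ✗ does not match
  C. kg/mol: ✓ matches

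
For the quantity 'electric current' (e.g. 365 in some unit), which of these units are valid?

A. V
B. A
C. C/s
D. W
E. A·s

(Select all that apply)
B, C

electric current has SI base units: A

Checking each option against A:
  A. V: ✗ does not match
  B. A: ✓ matches
  C. C/s: ✓ matches
  D. W: ✗ does not match
  E. A·s: ✗ does not match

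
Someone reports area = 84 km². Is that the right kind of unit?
Yes

area has SI base units: m^2
km² reduces to the same SI base units, so it is a valid unit for area.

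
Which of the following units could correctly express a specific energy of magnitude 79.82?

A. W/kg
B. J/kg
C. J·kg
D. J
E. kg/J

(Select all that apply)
B

specific energy has SI base units: m^2 / s^2

Checking each option against m^2 / s^2:
  A. W/kg: ✗ does not match
  B. J/kg: ✓ matches
  C. J·kg: ✗ does not match
  D. J: ✗ does not match
  E. kg/J: ✗ does not match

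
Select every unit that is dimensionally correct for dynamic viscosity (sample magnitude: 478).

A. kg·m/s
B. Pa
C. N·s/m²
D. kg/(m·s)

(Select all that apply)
C, D

dynamic viscosity has SI base units: kg / (m * s)

Checking each option against kg / (m * s):
  A. kg·m/s: ✗ does not match
  B. Pa: ✗ does not match
  C. N·s/m²: ✓ matches
  D. kg/(m·s): ✓ matches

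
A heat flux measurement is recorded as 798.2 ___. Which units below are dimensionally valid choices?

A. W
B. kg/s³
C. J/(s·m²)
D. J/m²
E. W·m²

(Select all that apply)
B, C

heat flux has SI base units: kg / s^3

Checking each option against kg / s^3:
  A. W: ✗ does not match
  B. kg/s³: ✓ matches
  C. J/(s·m²): ✓ matches
  D. J/m²: ✗ does not match
  E. W·m²: ✗ does not match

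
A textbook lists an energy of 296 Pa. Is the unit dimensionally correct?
No

energy has SI base units: kg * m^2 / s^2
Pa does NOT reduce to kg * m^2 / s^2; a valid unit for energy would be e.g. J.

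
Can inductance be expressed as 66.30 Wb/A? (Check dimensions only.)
Yes

inductance has SI base units: kg * m^2 / (A^2 * s^2)
Wb/A reduces to the same SI base units, so it is a valid unit for inductance.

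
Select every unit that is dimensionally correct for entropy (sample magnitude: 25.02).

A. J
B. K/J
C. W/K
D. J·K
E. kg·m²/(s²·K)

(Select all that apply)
E

entropy has SI base units: kg * m^2 / (s^2 * K)

Checking each option against kg * m^2 / (s^2 * K):
  A. J: ✗ does not match
  B. K/J: ✗ does not match
  C. W/K: ✗ does not match
  D. J·K: ✗ does not match
  E. kg·m²/(s²·K): ✓ matches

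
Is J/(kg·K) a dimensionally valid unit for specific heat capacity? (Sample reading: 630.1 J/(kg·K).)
Yes

specific heat capacity has SI base units: m^2 / (s^2 * K)
J/(kg·K) reduces to the same SI base units, so it is a valid unit for specific heat capacity.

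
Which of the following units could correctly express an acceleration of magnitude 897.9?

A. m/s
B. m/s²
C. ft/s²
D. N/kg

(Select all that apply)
B, C, D

acceleration has SI base units: m / s^2

Checking each option against m / s^2:
  A. m/s: ✗ does not match
  B. m/s²: ✓ matches
  C. ft/s²: ✓ matches
  D. N/kg: ✓ matches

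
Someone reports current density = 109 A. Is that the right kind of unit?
No

current density has SI base units: A / m^2
A does NOT reduce to A / m^2; a valid unit for current density would be e.g. A/m².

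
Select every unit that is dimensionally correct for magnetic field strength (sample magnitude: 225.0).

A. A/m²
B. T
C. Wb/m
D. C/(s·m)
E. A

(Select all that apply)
D

magnetic field strength has SI base units: A / m

Checking each option against A / m:
  A. A/m²: ✗ does not match
  B. T: ✗ does not match
  C. Wb/m: ✗ does not match
  D. C/(s·m): ✓ matches
  E. A: ✗ does not match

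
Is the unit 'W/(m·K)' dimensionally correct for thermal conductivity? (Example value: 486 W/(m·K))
Yes

thermal conductivity has SI base units: kg * m / (s^3 * K)
W/(m·K) reduces to the same SI base units, so it is a valid unit for thermal conductivity.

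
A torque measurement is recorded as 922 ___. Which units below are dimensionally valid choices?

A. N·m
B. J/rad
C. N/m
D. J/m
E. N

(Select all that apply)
A, B

torque has SI base units: kg * m^2 / s^2

Checking each option against kg * m^2 / s^2:
  A. N·m: ✓ matches
  B. J/rad: ✓ matches
  C. N/m: ✗ does not match
  D. J/m: ✗ does not match
  E. N: ✗ does not match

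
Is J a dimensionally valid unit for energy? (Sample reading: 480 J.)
Yes

energy has SI base units: kg * m^2 / s^2
J reduces to the same SI base units, so it is a valid unit for energy.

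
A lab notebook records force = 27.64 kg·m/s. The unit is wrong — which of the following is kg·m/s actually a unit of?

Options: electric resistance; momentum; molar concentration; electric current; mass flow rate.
momentum

force should have units dimensionally equivalent to kg * m / s^2 (e.g. N).
The given unit 'kg·m/s' reduces to kg * m / s. Of the listed options, that is the dimensionality of momentum.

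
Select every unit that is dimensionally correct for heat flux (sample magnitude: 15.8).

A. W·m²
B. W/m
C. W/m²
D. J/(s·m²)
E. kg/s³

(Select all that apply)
C, D, E

heat flux has SI base units: kg / s^3

Checking each option against kg / s^3:
  A. W·m²: ✗ does not match
  B. W/m: ✗ does not match
  C. W/m²: ✓ matches
  D. J/(s·m²): ✓ matches
  E. kg/s³: ✓ matches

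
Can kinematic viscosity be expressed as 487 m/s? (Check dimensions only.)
No

kinematic viscosity has SI base units: m^2 / s
m/s does NOT reduce to m^2 / s; a valid unit for kinematic viscosity would be e.g. m²/s.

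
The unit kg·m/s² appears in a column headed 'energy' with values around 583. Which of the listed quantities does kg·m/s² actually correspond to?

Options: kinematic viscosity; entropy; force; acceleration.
force

energy should have units dimensionally equivalent to kg * m^2 / s^2 (e.g. J).
The given unit 'kg·m/s²' reduces to kg * m / s^2. Of the listed options, that is the dimensionality of force.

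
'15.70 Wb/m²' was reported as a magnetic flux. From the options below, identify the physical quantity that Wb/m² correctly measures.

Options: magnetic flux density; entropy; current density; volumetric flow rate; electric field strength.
magnetic flux density

magnetic flux should have units dimensionally equivalent to kg * m^2 / (A * s^2) (e.g. Wb).
The given unit 'Wb/m²' reduces to kg / (A * s^2). Of the listed options, that is the dimensionality of magnetic flux density.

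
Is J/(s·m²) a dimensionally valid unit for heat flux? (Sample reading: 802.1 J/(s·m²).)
Yes

heat flux has SI base units: kg / s^3
J/(s·m²) reduces to the same SI base units, so it is a valid unit for heat flux.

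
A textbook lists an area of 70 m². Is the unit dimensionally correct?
Yes

area has SI base units: m^2
m² reduces to the same SI base units, so it is a valid unit for area.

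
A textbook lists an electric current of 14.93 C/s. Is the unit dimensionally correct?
Yes

electric current has SI base units: A
C/s reduces to the same SI base units, so it is a valid unit for electric current.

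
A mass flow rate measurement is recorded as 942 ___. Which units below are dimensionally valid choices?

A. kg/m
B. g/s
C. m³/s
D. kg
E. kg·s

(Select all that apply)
B

mass flow rate has SI base units: kg / s

Checking each option against kg / s:
  A. kg/m: ✗ does not match
  B. g/s: ✓ matches
  C. m³/s: ✗ does not match
  D. kg: ✗ does not match
  E. kg·s: ✗ does not match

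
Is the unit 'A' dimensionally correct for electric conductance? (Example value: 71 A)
No

electric conductance has SI base units: A^2 * s^3 / (kg * m^2)
A does NOT reduce to A^2 * s^3 / (kg * m^2); a valid unit for electric conductance would be e.g. S.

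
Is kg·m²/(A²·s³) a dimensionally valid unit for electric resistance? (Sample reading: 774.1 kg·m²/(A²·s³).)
Yes

electric resistance has SI base units: kg * m^2 / (A^2 * s^3)
kg·m²/(A²·s³) reduces to the same SI base units, so it is a valid unit for electric resistance.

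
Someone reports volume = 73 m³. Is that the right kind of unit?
Yes

volume has SI base units: m^3
m³ reduces to the same SI base units, so it is a valid unit for volume.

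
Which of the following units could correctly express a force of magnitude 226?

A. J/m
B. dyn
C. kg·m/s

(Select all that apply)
A, B

force has SI base units: kg * m / s^2

Checking each option against kg * m / s^2:
  A. J/m: ✓ matches
  B. dyn: ✓ matches
  C. kg·m/s: ✗ does not match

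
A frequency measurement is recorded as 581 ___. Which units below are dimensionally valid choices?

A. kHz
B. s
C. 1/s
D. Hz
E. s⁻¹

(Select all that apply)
A, C, D, E

frequency has SI base units: 1 / s

Checking each option against 1 / s:
  A. kHz: ✓ matches
  B. s: ✗ does not match
  C. 1/s: ✓ matches
  D. Hz: ✓ matches
  E. s⁻¹: ✓ matches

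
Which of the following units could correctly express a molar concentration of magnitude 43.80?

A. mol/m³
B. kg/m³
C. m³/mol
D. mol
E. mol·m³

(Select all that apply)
A

molar concentration has SI base units: mol / m^3

Checking each option against mol / m^3:
  A. mol/m³: ✓ matches
  B. kg/m³: ✗ does not match
  C. m³/mol: ✗ does not match
  D. mol: ✗ does not match
  E. mol·m³: ✗ does not match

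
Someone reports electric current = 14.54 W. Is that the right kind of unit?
No

electric current has SI base units: A
W does NOT reduce to A; a valid unit for electric current would be e.g. A.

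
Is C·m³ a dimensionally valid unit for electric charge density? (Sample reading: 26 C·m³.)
No

electric charge density has SI base units: A * s / m^3
C·m³ does NOT reduce to A * s / m^3; a valid unit for electric charge density would be e.g. C/m³.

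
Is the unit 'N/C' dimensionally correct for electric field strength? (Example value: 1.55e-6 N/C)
Yes

electric field strength has SI base units: kg * m / (A * s^3)
N/C reduces to the same SI base units, so it is a valid unit for electric field strength.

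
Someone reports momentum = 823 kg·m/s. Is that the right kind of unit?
Yes

momentum has SI base units: kg * m / s
kg·m/s reduces to the same SI base units, so it is a valid unit for momentum.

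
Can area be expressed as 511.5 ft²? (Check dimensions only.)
Yes

area has SI base units: m^2
ft² reduces to the same SI base units, so it is a valid unit for area.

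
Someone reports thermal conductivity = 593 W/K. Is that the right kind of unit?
No

thermal conductivity has SI base units: kg * m / (s^3 * K)
W/K does NOT reduce to kg * m / (s^3 * K); a valid unit for thermal conductivity would be e.g. W/(m·K).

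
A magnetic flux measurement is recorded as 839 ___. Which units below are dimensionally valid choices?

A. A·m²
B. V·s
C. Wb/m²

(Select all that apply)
B

magnetic flux has SI base units: kg * m^2 / (A * s^2)

Checking each option against kg * m^2 / (A * s^2):
  A. A·m²: ✗ does not match
  B. V·s: ✓ matches
  C. Wb/m²: ✗ does not match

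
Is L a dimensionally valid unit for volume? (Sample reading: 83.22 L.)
Yes

volume has SI base units: m^3
L reduces to the same SI base units, so it is a valid unit for volume.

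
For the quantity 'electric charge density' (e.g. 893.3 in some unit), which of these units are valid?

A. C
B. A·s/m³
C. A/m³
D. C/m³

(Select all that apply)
B, D

electric charge density has SI base units: A * s / m^3

Checking each option against A * s / m^3:
  A. C: ✗ does not match
  B. A·s/m³: ✓ matches
  C. A/m³: ✗ does not match
  D. C/m³: ✓ matches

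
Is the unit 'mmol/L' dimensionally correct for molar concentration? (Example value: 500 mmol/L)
Yes

molar concentration has SI base units: mol / m^3
mmol/L reduces to the same SI base units, so it is a valid unit for molar concentration.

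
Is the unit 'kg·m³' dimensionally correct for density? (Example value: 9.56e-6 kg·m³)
No

density has SI base units: kg / m^3
kg·m³ does NOT reduce to kg / m^3; a valid unit for density would be e.g. kg/m³.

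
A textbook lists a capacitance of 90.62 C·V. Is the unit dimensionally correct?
No

capacitance has SI base units: A^2 * s^4 / (kg * m^2)
C·V does NOT reduce to A^2 * s^4 / (kg * m^2); a valid unit for capacitance would be e.g. F.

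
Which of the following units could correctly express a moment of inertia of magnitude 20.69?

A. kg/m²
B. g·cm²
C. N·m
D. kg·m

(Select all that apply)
B

moment of inertia has SI base units: kg * m^2

Checking each option against kg * m^2:
  A. kg/m²: ✗ does not match
  B. g·cm²: ✓ matches
  C. N·m: ✗ does not match
  D. kg·m: ✗ does not match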